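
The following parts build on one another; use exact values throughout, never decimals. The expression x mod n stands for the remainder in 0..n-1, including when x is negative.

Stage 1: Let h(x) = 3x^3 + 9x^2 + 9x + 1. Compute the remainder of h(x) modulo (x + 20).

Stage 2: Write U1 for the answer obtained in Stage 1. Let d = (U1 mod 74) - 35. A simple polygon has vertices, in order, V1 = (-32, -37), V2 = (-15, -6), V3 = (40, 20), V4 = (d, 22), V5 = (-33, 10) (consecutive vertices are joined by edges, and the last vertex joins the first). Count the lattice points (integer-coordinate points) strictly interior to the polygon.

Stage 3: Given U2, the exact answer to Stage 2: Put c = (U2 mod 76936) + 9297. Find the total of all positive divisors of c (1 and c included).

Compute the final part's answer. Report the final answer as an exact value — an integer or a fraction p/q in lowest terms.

Stage 1: remainder = value at the root: 3*(-20)^3 + 9*(-20)^2 + 9*(-20)^1 + 1 = (-24000) + (3600) + (-180) + (1) = -20579; answer -20579
Stage 2: U1 = -20579; d = 32; cross terms: (-32*-6 - -15*-37)=-363, (-15*20 - 40*-6)=-60, (40*22 - 32*20)=240, (32*10 - -33*22)=1046, (-33*-37 - -32*10)=1541; twice the area = |2404| = 2404; area = 1202; boundary points = 1 + 1 + 2 + 1 + 1 = 6; strictly interior points = area - boundary/2 + 1 = 1200; answer 1200
Stage 3: U2 = 1200; c = 10497; 10497 = 3 * 3499; sigma = (1 + 3) * (1 + 3499) = 4 * 3500 = 14000; answer 14000

14000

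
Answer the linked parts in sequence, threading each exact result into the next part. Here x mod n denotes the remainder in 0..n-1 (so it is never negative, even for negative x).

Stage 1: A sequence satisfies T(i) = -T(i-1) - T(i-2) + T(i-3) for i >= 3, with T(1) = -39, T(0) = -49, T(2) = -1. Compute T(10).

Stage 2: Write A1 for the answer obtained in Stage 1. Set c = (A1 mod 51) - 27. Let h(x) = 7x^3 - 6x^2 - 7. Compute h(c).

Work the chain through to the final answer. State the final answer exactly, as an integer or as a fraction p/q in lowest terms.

Stage 1: T(3) = -1*(-1) - 1*(-39) + 1*(-49) = -9; iterating: T(3)=-9, T(4)=-29, T(5)=37, T(6)=-17, T(7)=-49, T(8)=103, T(9)=-71, T(10)=-81; answer -81
Stage 2: A1 = -81; c = -6; 7*(-6)^3 - 6*(-6)^2 - 7 = (-1512) + (-216) + (-7) = -1735; answer -1735

-1735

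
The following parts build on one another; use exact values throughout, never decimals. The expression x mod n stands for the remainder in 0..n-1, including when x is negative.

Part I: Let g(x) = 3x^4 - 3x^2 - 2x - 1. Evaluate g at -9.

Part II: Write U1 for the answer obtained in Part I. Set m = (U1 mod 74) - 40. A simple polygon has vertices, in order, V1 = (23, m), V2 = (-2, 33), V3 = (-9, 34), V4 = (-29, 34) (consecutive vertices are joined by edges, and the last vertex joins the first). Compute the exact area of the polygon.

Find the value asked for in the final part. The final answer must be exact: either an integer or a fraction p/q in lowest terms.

103/2

Part I: 3*(-9)^4 - 3*(-9)^2 - 2*(-9)^1 - 1 = (19683) + (-243) + (18) + (-1) = 19457; answer 19457
Part II: U1 = 19457; m = 29; cross terms: (23*33 - -2*29)=817, (-2*34 - -9*33)=229, (-9*34 - -29*34)=680, (-29*29 - 23*34)=-1623; twice the area = |103| = 103; area = 103/2; answer 103/2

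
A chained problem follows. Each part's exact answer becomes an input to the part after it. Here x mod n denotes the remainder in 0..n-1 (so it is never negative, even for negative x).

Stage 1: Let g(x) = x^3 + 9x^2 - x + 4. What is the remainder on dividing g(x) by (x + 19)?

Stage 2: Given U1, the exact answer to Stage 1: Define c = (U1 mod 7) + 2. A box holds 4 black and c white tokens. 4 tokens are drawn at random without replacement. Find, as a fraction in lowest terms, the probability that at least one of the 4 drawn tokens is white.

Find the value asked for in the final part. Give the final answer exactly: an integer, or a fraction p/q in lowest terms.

Stage 1: remainder = value at the root: 1*(-19)^3 + 9*(-19)^2 - 1*(-19)^1 + 4 = (-6859) + (3249) + (19) + (4) = -3587; answer -3587
Stage 2: U1 = -3587; c = 6; total draws C(10,4) = 210; complement C(4,4) = 1; favorable 210 - 1 = 209; P = 209/210; answer 209/210

209/210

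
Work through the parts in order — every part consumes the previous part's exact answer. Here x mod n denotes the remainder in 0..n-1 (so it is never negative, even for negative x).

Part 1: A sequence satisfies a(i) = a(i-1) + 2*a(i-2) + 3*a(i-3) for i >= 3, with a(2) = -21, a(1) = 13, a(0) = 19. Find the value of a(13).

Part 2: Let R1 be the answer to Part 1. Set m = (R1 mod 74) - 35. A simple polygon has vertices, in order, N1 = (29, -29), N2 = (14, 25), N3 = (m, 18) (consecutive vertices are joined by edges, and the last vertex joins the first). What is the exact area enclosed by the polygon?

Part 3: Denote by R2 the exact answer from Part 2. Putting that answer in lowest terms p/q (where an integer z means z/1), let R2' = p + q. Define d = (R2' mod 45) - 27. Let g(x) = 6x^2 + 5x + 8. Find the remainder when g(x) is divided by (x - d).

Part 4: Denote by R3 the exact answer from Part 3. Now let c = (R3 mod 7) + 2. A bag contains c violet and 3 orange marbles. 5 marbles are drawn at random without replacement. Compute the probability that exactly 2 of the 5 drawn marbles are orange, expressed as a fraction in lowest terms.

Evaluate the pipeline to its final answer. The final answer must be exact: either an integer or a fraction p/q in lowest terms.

5/12

Part 1: a(3) = 1*(-21) + 2*(13) + 3*(19) = 62; iterating: a(3)=62, a(4)=59, a(5)=120, a(6)=424, a(7)=841, a(8)=2049, a(9)=5003, a(10)=11624, a(11)=27777, a(12)=66034, a(13)=156460; answer 156460
Part 2: R1 = 156460; m = -11; cross terms: (29*25 - 14*-29)=1131, (14*18 - -11*25)=527, (-11*-29 - 29*18)=-203; twice the area = |1455| = 1455; area = 1455/2; answer 1455/2
Part 3: R2 = 1455/2; threaded value p + q = 1457; d = -10; remainder = value at the root: 6*(-10)^2 + 5*(-10)^1 + 8 = (600) + (-50) + (8) = 558; answer 558
Part 4: R3 = 558; c = 7; total draws C(10,5) = 252; favorable C(3,2)*C(7,3) = 105; P = 5/12; answer 5/12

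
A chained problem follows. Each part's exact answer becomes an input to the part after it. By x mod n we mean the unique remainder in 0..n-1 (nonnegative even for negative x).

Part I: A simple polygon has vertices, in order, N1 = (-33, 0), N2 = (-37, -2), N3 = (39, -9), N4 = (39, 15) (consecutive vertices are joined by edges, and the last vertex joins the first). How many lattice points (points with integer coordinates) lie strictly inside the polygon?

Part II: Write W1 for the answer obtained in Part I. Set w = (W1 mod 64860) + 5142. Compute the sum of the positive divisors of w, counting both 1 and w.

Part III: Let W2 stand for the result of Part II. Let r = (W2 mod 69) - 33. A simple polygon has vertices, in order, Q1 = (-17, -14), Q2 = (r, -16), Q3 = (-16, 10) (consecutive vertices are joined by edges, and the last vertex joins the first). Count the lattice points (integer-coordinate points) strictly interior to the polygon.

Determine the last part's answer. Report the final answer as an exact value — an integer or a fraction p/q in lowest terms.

24

Part I: cross terms: (-33*-2 - -37*0)=66, (-37*-9 - 39*-2)=411, (39*15 - 39*-9)=936, (39*0 - -33*15)=495; twice the area = |1908| = 1908; area = 954; boundary points = 2 + 1 + 24 + 3 = 30; strictly interior points = area - boundary/2 + 1 = 940; answer 940
Part II: W1 = 940; w = 6082; 6082 = 2 * 3041; sigma = (1 + 2) * (1 + 3041) = 3 * 3042 = 9126; answer 9126
Part III: W2 = 9126; r = -15; cross terms: (-17*-16 - -15*-14)=62, (-15*10 - -16*-16)=-406, (-16*-14 - -17*10)=394; twice the area = |50| = 50; area = 25; boundary points = 2 + 1 + 1 = 4; strictly interior points = area - boundary/2 + 1 = 24; answer 24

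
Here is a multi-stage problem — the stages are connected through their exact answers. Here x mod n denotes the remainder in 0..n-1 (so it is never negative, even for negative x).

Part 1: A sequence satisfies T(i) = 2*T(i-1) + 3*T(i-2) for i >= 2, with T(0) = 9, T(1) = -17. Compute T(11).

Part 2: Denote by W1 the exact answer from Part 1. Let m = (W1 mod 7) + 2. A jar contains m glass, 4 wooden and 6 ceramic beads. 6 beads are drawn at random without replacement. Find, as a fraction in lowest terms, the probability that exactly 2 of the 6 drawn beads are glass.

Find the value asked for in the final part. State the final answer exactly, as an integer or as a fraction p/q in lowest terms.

5/22

Part 1: T(2) = 2*(-17) + 3*(9) = -7; iterating: T(2)=-7, T(3)=-65, T(4)=-151, T(5)=-497, T(6)=-1447, T(7)=-4385, T(8)=-13111, T(9)=-39377, T(10)=-118087, T(11)=-354305; answer -354305
Part 2: W1 = -354305; m = 2; total draws C(12,6) = 924; favorable C(2,2)*C(10,4) = 210; P = 5/22; answer 5/22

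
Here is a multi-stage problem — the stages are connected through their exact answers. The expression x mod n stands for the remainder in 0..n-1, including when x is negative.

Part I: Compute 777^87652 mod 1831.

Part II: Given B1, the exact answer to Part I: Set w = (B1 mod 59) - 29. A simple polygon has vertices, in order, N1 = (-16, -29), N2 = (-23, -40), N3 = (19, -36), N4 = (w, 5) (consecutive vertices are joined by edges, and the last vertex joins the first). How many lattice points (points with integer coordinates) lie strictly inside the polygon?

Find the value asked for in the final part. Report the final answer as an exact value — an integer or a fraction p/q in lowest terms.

772

Part I: squarings mod 1831: 777^1=777, 777^2=1330, 777^4=154, 777^8=1744, 777^16=245, 777^32=1433, 777^64=938, 777^128=964, 777^256=979, 777^512=828, 777^1024=790, 777^2048=1560, 777^4096=201, 777^8192=119, 777^16384=1344, 777^32768=970, 777^65536=1597; 777^87652 = 777^4 * 777^32 * 777^64 * 777^512 * 777^1024 * 777^4096 * 777^16384 * 777^65536 = 415 (mod 1831); answer 415
Part II: B1 = 415; w = -27; cross terms: (-16*-40 - -23*-29)=-27, (-23*-36 - 19*-40)=1588, (19*5 - -27*-36)=-877, (-27*-29 - -16*5)=863; twice the area = |1547| = 1547; area = 1547/2; boundary points = 1 + 2 + 1 + 1 = 5; strictly interior points = area - boundary/2 + 1 = 772; answer 772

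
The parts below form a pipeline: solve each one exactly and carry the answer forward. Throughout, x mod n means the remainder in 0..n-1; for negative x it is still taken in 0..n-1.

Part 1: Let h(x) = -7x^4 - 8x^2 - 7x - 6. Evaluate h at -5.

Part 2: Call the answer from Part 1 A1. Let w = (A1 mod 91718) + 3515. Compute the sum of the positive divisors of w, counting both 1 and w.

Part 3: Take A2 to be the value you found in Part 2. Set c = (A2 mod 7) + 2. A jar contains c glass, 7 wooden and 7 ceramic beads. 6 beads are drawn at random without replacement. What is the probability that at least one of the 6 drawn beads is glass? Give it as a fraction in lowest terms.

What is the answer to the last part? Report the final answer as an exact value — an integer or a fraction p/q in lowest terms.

11919/12920

Part 1: -7*(-5)^4 - 8*(-5)^2 - 7*(-5)^1 - 6 = (-4375) + (-200) + (35) + (-6) = -4546; answer -4546
Part 2: A1 = -4546; w = 90687; 90687 = 3 * 19 * 37 * 43; sigma = (1 + 3) * (1 + 19) * (1 + 37) * (1 + 43) = 4 * 20 * 38 * 44 = 133760; answer 133760
Part 3: A2 = 133760; c = 6; total draws C(20,6) = 38760; complement C(14,6) = 3003; favorable 38760 - 3003 = 35757; P = 11919/12920; answer 11919/12920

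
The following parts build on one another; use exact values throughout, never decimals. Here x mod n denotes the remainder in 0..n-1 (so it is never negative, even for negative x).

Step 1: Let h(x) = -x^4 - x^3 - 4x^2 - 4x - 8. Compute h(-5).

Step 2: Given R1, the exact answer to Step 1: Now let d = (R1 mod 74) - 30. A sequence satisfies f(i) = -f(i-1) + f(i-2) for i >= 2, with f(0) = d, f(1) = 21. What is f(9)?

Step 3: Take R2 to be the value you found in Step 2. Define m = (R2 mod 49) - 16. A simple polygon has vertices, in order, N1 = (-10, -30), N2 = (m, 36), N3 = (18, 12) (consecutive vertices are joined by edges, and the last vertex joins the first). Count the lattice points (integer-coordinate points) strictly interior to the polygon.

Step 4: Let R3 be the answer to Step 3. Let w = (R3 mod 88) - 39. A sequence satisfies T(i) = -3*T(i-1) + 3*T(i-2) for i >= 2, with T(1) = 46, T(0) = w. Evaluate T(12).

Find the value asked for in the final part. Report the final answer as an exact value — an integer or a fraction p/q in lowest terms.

Step 1: -1*(-5)^4 - 1*(-5)^3 - 4*(-5)^2 - 4*(-5)^1 - 8 = (-625) + (125) + (-100) + (20) + (-8) = -588; answer -588
Step 2: R1 = -588; d = -26; f(2) = -1*(21) + 1*(-26) = -47; iterating: f(2)=-47, f(3)=68, f(4)=-115, f(5)=183, f(6)=-298, f(7)=481, f(8)=-779, f(9)=1260; answer 1260
Step 3: R2 = 1260; m = 19; cross terms: (-10*36 - 19*-30)=210, (19*12 - 18*36)=-420, (18*-30 - -10*12)=-420; twice the area = |-630| = 630; area = 315; boundary points = 1 + 1 + 14 = 16; strictly interior points = area - boundary/2 + 1 = 308; answer 308
Step 4: R3 = 308; w = 5; T(2) = -3*(46) + 3*(5) = -123; iterating: T(2)=-123, T(3)=507, T(4)=-1890, T(5)=7191, T(6)=-27243, T(7)=103302, T(8)=-391635, T(9)=1484811, T(10)=-5629338, T(11)=21342447, T(12)=-80915355; answer -80915355

-80915355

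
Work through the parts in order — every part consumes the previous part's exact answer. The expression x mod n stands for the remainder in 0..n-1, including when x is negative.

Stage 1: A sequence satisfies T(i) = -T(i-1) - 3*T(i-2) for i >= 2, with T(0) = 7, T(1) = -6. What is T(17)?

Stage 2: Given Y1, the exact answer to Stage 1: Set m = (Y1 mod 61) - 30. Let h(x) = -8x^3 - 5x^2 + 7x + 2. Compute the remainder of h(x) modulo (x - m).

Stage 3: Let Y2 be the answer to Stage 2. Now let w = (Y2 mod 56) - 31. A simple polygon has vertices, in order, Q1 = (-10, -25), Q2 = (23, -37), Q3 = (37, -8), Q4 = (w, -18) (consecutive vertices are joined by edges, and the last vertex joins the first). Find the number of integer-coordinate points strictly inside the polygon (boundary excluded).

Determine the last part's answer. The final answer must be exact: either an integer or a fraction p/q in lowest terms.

Stage 1: T(2) = -1*(-6) - 3*(7) = -15; iterating: T(2)=-15, T(3)=33, T(4)=12, T(5)=-111, T(6)=75, T(7)=258, T(8)=-483, T(9)=-291, T(10)=1740, T(11)=-867, T(12)=-4353, T(13)=6954, T(14)=6105, T(15)=-26967, T(16)=8652, T(17)=72249; answer 72249
Stage 2: Y1 = 72249; m = -5; remainder = value at the root: -8*(-5)^3 - 5*(-5)^2 + 7*(-5)^1 + 2 = (1000) + (-125) + (-35) + (2) = 842; answer 842
Stage 3: Y2 = 842; w = -29; cross terms: (-10*-37 - 23*-25)=945, (23*-8 - 37*-37)=1185, (37*-18 - -29*-8)=-898, (-29*-25 - -10*-18)=545; twice the area = |1777| = 1777; area = 1777/2; boundary points = 3 + 1 + 2 + 1 = 7; strictly interior points = area - boundary/2 + 1 = 886; answer 886

886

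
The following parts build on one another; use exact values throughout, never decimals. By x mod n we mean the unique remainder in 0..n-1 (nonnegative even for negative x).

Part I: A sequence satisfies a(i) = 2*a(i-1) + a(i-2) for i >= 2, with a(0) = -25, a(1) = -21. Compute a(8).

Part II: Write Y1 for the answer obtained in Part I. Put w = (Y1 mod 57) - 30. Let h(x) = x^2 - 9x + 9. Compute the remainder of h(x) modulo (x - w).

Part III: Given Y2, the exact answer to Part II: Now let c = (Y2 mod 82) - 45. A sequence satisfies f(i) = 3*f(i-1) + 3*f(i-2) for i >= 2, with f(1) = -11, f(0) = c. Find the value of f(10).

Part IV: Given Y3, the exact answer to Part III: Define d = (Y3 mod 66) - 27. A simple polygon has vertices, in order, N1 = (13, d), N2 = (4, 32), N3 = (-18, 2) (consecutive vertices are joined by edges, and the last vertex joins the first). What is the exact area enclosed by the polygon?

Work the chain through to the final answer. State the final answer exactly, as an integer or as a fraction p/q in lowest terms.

Part I: a(2) = 2*(-21) + 1*(-25) = -67; iterating: a(2)=-67, a(3)=-155, a(4)=-377, a(5)=-909, a(6)=-2195, a(7)=-5299, a(8)=-12793; answer -12793
Part II: Y1 = -12793; w = 2; remainder = value at the root: 1*(2)^2 - 9*(2)^1 + 9 = (4) + (-18) + (9) = -5; answer -5
Part III: Y2 = -5; c = 32; f(2) = 3*(-11) + 3*(32) = 63; iterating: f(2)=63, f(3)=156, f(4)=657, f(5)=2439, f(6)=9288, f(7)=35181, f(8)=133407, f(9)=505764, f(10)=1917513; answer 1917513
Part IV: Y3 = 1917513; d = -12; cross terms: (13*32 - 4*-12)=464, (4*2 - -18*32)=584, (-18*-12 - 13*2)=190; twice the area = |1238| = 1238; area = 619; answer 619

619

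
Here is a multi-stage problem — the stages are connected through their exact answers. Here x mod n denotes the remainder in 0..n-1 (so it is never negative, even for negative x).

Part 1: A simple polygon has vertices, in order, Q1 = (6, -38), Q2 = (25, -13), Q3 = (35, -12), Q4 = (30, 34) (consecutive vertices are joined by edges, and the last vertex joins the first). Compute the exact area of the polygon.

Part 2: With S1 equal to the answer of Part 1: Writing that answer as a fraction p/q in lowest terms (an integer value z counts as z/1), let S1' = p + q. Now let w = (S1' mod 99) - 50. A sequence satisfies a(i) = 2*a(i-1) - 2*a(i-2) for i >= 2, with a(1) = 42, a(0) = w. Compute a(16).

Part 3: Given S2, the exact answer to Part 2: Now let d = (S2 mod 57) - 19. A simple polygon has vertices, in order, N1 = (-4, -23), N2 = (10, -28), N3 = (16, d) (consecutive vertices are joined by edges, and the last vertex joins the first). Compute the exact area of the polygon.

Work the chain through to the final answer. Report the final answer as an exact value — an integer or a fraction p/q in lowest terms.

Part 1: cross terms: (6*-13 - 25*-38)=872, (25*-12 - 35*-13)=155, (35*34 - 30*-12)=1550, (30*-38 - 6*34)=-1344; twice the area = |1233| = 1233; area = 1233/2; answer 1233/2
Part 2: S1 = 1233/2; threaded value p + q = 1235; w = -3; a(2) = 2*(42) - 2*(-3) = 90; iterating: a(2)=90, a(3)=96, a(4)=12, a(5)=-168, a(6)=-360, a(7)=-384, a(8)=-48, a(9)=672, a(10)=1440, a(11)=1536, a(12)=192, a(13)=-2688, a(14)=-5760, a(15)=-6144, a(16)=-768; answer -768
Part 3: S2 = -768; d = 11; cross terms: (-4*-28 - 10*-23)=342, (10*11 - 16*-28)=558, (16*-23 - -4*11)=-324; twice the area = |576| = 576; area = 288; answer 288

288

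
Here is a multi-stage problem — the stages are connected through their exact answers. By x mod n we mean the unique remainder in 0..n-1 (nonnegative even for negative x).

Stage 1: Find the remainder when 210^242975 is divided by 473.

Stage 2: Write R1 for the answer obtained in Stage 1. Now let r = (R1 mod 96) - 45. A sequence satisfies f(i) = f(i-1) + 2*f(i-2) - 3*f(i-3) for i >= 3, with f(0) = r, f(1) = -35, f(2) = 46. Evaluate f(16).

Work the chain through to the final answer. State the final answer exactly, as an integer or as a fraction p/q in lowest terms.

Stage 1: squarings mod 473: 210^1=210, 210^2=111, 210^4=23, 210^8=56, 210^16=298, 210^32=353, 210^64=210, 210^128=111, 210^256=23, 210^512=56, 210^1024=298, 210^2048=353, 210^4096=210, 210^8192=111, 210^16384=23, 210^32768=56, 210^65536=298, 210^131072=353; 210^242975 = 210^1 * 210^2 * 210^4 * 210^8 * 210^16 * 210^256 * 210^1024 * 210^4096 * 210^8192 * 210^32768 * 210^65536 * 210^131072 = 100 (mod 473); answer 100
Stage 2: R1 = 100; r = -41; f(3) = 1*(46) + 2*(-35) - 3*(-41) = 99; iterating: f(3)=99, f(4)=296, f(5)=356, f(6)=651, f(7)=475, f(8)=709, f(9)=-294, f(10)=-301, f(11)=-3016, f(12)=-2736, f(13)=-7865, f(14)=-4289, f(15)=-11811, f(16)=3206; answer 3206

3206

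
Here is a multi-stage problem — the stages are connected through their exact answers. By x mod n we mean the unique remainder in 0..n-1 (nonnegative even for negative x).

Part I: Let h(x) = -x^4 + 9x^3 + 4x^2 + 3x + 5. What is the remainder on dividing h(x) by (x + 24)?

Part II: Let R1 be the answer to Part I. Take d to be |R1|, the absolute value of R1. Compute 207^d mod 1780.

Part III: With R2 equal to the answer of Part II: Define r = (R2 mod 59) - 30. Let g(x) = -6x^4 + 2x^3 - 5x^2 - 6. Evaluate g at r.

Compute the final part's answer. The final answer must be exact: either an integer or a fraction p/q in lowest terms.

-121686

Part I: remainder = value at the root: -1*(-24)^4 + 9*(-24)^3 + 4*(-24)^2 + 3*(-24)^1 + 5 = (-331776) + (-124416) + (2304) + (-72) + (5) = -453955; answer -453955
Part II: R1 = -453955; d = 453955; squarings mod 1780: 207^1=207, 207^2=129, 207^4=621, 207^8=1161, 207^16=461, 207^32=701, 207^64=121, 207^128=401, 207^256=601, 207^512=1641, 207^1024=1521, 207^2048=1221, 207^4096=981, 207^8192=1161, 207^16384=461, 207^32768=701, 207^65536=121, 207^131072=401, 207^262144=601; 207^453955 = 207^1 * 207^2 * 207^64 * 207^256 * 207^1024 * 207^2048 * 207^8192 * 207^16384 * 207^32768 * 207^131072 * 207^262144 = 1163 (mod 1780); answer 1163
Part III: R2 = 1163; r = 12; -6*(12)^4 + 2*(12)^3 - 5*(12)^2 - 6 = (-124416) + (3456) + (-720) + (-6) = -121686; answer -121686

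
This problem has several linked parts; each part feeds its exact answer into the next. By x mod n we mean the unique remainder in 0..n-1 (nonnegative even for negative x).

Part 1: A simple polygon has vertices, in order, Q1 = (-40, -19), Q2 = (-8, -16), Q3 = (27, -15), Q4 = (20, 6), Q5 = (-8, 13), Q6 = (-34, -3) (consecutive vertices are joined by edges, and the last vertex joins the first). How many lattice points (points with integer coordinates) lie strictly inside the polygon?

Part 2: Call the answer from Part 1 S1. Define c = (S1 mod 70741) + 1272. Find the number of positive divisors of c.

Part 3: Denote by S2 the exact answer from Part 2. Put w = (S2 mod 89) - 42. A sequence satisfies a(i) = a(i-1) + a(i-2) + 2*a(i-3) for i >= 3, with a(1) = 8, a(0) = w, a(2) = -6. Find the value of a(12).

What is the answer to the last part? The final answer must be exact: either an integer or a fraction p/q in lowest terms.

Part 1: cross terms: (-40*-16 - -8*-19)=488, (-8*-15 - 27*-16)=552, (27*6 - 20*-15)=462, (20*13 - -8*6)=308, (-8*-3 - -34*13)=466, (-34*-19 - -40*-3)=526; twice the area = |2802| = 2802; area = 1401; boundary points = 1 + 1 + 7 + 7 + 2 + 2 = 20; strictly interior points = area - boundary/2 + 1 = 1392; answer 1392
Part 2: S1 = 1392; c = 2664; 2664 = 2^3 * 3^2 * 37; number of divisors = (3+1) * (2+1) * (1+1) = 24; answer 24
Part 3: S2 = 24; w = -18; a(3) = 1*(-6) + 1*(8) + 2*(-18) = -34; iterating: a(3)=-34, a(4)=-24, a(5)=-70, a(6)=-162, a(7)=-280, a(8)=-582, a(9)=-1186, a(10)=-2328, a(11)=-4678, a(12)=-9378; answer -9378

-9378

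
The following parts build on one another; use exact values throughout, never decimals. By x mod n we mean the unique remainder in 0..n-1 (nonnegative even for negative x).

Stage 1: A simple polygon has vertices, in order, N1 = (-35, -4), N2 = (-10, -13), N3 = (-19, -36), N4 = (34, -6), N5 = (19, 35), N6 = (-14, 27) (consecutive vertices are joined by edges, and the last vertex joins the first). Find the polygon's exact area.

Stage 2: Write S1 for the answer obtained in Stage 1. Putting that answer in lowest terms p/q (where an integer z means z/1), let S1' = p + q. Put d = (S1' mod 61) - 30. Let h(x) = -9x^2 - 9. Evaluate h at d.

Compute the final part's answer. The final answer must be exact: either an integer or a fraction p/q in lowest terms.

Stage 1: cross terms: (-35*-13 - -10*-4)=415, (-10*-36 - -19*-13)=113, (-19*-6 - 34*-36)=1338, (34*35 - 19*-6)=1304, (19*27 - -14*35)=1003, (-14*-4 - -35*27)=1001; twice the area = |5174| = 5174; area = 2587; answer 2587
Stage 2: S1 = 2587; threaded value p + q = 2588; d = -4; -9*(-4)^2 - 9 = (-144) + (-9) = -153; answer -153

-153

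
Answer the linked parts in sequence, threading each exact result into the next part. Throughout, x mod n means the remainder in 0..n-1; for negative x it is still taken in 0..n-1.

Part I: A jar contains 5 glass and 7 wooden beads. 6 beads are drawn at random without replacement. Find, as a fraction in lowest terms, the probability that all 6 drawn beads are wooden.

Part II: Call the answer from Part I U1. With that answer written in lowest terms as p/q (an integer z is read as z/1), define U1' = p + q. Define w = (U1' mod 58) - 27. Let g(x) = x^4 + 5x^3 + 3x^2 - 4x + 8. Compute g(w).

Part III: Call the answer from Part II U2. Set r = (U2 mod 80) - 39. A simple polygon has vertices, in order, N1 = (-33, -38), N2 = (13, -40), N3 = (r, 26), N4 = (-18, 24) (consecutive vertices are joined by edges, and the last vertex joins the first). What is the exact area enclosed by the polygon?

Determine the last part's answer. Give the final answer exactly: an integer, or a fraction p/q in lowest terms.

2976

Part I: total draws C(12,6) = 924; favorable C(7,6) = 7; P = 1/132; answer 1/132
Part II: U1 = 1/132; threaded value p + q = 133; w = -10; 1*(-10)^4 + 5*(-10)^3 + 3*(-10)^2 - 4*(-10)^1 + 8 = (10000) + (-5000) + (300) + (40) + (8) = 5348; answer 5348
Part III: U2 = 5348; r = 29; cross terms: (-33*-40 - 13*-38)=1814, (13*26 - 29*-40)=1498, (29*24 - -18*26)=1164, (-18*-38 - -33*24)=1476; twice the area = |5952| = 5952; area = 2976; answer 2976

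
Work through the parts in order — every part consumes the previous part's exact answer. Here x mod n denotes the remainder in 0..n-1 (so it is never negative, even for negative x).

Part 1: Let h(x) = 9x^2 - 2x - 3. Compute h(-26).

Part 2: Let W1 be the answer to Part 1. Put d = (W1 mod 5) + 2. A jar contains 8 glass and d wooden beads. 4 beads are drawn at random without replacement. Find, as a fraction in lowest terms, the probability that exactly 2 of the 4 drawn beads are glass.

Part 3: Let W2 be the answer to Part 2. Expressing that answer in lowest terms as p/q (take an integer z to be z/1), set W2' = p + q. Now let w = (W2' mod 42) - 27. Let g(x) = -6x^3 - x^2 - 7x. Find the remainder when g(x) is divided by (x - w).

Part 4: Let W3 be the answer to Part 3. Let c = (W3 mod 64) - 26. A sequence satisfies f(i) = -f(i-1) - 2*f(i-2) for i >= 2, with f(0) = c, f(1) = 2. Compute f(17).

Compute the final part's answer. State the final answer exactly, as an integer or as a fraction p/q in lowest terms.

Part 1: 9*(-26)^2 - 2*(-26)^1 - 3 = (6084) + (52) + (-3) = 6133; answer 6133
Part 2: W1 = 6133; d = 5; total draws C(13,4) = 715; favorable C(8,2)*C(5,2) = 280; P = 56/143; answer 56/143
Part 3: W2 = 56/143; threaded value p + q = 199; w = 4; remainder = value at the root: -6*(4)^3 - 1*(4)^2 - 7*(4)^1 = (-384) + (-16) + (-28) = -428; answer -428
Part 4: W3 = -428; c = -6; f(2) = -1*(2) - 2*(-6) = 10; iterating: f(2)=10, f(3)=-14, f(4)=-6, f(5)=34, f(6)=-22, f(7)=-46, f(8)=90, f(9)=2, f(10)=-182, f(11)=178, f(12)=186, f(13)=-542, f(14)=170, f(15)=914, f(16)=-1254, f(17)=-574; answer -574

-574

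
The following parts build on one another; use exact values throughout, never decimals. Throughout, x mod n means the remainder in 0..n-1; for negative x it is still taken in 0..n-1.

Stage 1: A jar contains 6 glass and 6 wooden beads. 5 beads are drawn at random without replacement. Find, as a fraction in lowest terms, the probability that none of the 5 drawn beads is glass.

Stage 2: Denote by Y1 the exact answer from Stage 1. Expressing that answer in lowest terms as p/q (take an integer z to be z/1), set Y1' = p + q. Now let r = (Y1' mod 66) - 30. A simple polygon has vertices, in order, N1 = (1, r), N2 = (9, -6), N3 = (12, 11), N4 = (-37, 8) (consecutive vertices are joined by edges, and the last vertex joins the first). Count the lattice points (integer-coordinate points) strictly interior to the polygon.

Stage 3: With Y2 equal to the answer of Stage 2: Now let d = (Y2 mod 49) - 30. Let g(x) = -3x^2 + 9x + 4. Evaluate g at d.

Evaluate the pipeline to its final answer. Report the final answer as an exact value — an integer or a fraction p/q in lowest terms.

Stage 1: total draws C(12,5) = 792; favorable C(6,5) = 6; P = 1/132; answer 1/132
Stage 2: Y1 = 1/132; threaded value p + q = 133; r = -29; cross terms: (1*-6 - 9*-29)=255, (9*11 - 12*-6)=171, (12*8 - -37*11)=503, (-37*-29 - 1*8)=1065; twice the area = |1994| = 1994; area = 997; boundary points = 1 + 1 + 1 + 1 = 4; strictly interior points = area - boundary/2 + 1 = 996; answer 996
Stage 3: Y2 = 996; d = -14; -3*(-14)^2 + 9*(-14)^1 + 4 = (-588) + (-126) + (4) = -710; answer -710

-710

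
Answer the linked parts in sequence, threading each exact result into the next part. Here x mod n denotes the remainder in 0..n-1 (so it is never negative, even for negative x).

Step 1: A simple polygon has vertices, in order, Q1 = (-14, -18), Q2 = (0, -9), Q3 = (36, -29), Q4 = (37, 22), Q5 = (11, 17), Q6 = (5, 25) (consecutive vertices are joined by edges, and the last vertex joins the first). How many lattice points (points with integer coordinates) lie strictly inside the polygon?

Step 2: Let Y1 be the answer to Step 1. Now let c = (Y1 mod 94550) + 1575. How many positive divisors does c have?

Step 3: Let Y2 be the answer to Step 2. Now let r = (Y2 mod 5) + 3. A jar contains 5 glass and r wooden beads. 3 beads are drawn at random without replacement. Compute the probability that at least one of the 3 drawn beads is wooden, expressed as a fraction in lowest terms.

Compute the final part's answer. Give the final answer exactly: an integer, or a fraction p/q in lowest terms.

Step 1: cross terms: (-14*-9 - 0*-18)=126, (0*-29 - 36*-9)=324, (36*22 - 37*-29)=1865, (37*17 - 11*22)=387, (11*25 - 5*17)=190, (5*-18 - -14*25)=260; twice the area = |3152| = 3152; area = 1576; boundary points = 1 + 4 + 1 + 1 + 2 + 1 = 10; strictly interior points = area - boundary/2 + 1 = 1572; answer 1572
Step 2: Y1 = 1572; c = 3147; 3147 = 3 * 1049; number of divisors = (1+1) * (1+1) = 4; answer 4
Step 3: Y2 = 4; r = 7; total draws C(12,3) = 220; complement C(5,3) = 10; favorable 220 - 10 = 210; P = 21/22; answer 21/22

21/22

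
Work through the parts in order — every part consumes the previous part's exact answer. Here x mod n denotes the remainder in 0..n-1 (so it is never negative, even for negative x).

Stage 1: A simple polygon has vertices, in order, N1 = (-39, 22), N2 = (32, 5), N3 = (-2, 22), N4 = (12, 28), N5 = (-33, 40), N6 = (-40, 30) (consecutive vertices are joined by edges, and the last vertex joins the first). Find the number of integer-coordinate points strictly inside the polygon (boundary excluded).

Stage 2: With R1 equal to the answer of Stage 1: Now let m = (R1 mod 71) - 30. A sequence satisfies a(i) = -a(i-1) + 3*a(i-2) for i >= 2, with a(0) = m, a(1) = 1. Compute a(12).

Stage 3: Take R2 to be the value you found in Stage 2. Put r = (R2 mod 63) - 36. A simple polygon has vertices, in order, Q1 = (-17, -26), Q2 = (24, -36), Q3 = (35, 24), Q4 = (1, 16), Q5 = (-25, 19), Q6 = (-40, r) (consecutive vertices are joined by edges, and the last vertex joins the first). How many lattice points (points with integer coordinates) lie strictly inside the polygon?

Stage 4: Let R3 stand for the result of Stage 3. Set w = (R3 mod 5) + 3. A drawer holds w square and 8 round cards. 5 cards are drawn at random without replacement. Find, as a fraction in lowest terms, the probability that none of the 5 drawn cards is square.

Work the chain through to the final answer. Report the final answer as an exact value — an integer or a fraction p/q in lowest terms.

4/143

Stage 1: cross terms: (-39*5 - 32*22)=-899, (32*22 - -2*5)=714, (-2*28 - 12*22)=-320, (12*40 - -33*28)=1404, (-33*30 - -40*40)=610, (-40*22 - -39*30)=290; twice the area = |1799| = 1799; area = 1799/2; boundary points = 1 + 17 + 2 + 3 + 1 + 1 = 25; strictly interior points = area - boundary/2 + 1 = 888; answer 888
Stage 2: R1 = 888; m = 6; a(2) = -1*(1) + 3*(6) = 17; iterating: a(2)=17, a(3)=-14, a(4)=65, a(5)=-107, a(6)=302, a(7)=-623, a(8)=1529, a(9)=-3398, a(10)=7985, a(11)=-18179, a(12)=42134; answer 42134
Stage 3: R2 = 42134; r = 14; cross terms: (-17*-36 - 24*-26)=1236, (24*24 - 35*-36)=1836, (35*16 - 1*24)=536, (1*19 - -25*16)=419, (-25*14 - -40*19)=410, (-40*-26 - -17*14)=1278; twice the area = |5715| = 5715; area = 5715/2; boundary points = 1 + 1 + 2 + 1 + 5 + 1 = 11; strictly interior points = area - boundary/2 + 1 = 2853; answer 2853
Stage 4: R3 = 2853; w = 6; total draws C(14,5) = 2002; favorable C(8,5) = 56; P = 4/143; answer 4/143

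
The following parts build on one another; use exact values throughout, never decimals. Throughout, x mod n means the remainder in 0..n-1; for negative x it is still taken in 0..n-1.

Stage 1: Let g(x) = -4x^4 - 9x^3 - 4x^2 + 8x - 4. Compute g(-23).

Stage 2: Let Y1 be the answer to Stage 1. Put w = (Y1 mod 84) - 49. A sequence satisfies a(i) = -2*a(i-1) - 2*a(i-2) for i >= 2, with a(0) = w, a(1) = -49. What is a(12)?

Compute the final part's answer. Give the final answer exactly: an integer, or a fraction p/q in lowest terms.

896

Stage 1: -4*(-23)^4 - 9*(-23)^3 - 4*(-23)^2 + 8*(-23)^1 - 4 = (-1119364) + (109503) + (-2116) + (-184) + (-4) = -1012165; answer -1012165
Stage 2: Y1 = -1012165; w = -14; a(2) = -2*(-49) - 2*(-14) = 126; iterating: a(2)=126, a(3)=-154, a(4)=56, a(5)=196, a(6)=-504, a(7)=616, a(8)=-224, a(9)=-784, a(10)=2016, a(11)=-2464, a(12)=896; answer 896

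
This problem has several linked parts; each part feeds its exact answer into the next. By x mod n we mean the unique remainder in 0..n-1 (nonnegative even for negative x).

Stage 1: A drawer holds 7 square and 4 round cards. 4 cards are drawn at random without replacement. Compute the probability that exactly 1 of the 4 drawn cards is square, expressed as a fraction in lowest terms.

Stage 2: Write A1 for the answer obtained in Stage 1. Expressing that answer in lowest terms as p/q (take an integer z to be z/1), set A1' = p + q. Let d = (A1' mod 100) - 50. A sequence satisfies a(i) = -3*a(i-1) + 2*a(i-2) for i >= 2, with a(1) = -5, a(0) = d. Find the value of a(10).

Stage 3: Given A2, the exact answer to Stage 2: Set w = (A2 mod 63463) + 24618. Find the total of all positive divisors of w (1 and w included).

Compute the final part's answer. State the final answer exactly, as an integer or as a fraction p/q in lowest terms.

70620

Stage 1: total draws C(11,4) = 330; favorable C(7,1)*C(4,3) = 28; P = 14/165; answer 14/165
Stage 2: A1 = 14/165; threaded value p + q = 179; d = 29; a(2) = -3*(-5) + 2*(29) = 73; iterating: a(2)=73, a(3)=-229, a(4)=833, a(5)=-2957, a(6)=10537, a(7)=-37525, a(8)=133649, a(9)=-475997, a(10)=1695289; answer 1695289
Stage 3: A2 = 1695289; w = 69869; 69869 = 109 * 641; sigma = (1 + 109) * (1 + 641) = 110 * 642 = 70620; answer 70620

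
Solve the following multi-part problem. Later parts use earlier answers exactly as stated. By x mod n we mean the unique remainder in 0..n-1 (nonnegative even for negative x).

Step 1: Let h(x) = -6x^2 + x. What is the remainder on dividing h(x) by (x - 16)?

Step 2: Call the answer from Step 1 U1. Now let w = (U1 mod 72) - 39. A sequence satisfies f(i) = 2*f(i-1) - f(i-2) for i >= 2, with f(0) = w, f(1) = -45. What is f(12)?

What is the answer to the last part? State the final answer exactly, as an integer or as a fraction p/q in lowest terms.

Step 1: remainder = value at the root: -6*(16)^2 + 1*(16)^1 = (-1536) + (16) = -1520; answer -1520
Step 2: U1 = -1520; w = 25; f(2) = 2*(-45) - 1*(25) = -115; iterating: f(2)=-115, f(3)=-185, f(4)=-255, f(5)=-325, f(6)=-395, f(7)=-465, f(8)=-535, f(9)=-605, f(10)=-675, f(11)=-745, f(12)=-815; answer -815

-815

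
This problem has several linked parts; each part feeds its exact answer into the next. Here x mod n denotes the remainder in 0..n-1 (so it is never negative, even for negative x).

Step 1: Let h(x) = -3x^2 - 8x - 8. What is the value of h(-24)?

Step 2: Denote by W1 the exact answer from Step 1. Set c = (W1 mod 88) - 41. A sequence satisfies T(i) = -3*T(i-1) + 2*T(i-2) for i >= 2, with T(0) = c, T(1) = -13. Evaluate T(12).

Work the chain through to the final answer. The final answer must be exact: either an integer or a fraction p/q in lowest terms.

12566501

Step 1: -3*(-24)^2 - 8*(-24)^1 - 8 = (-1728) + (192) + (-8) = -1544; answer -1544
Step 2: W1 = -1544; c = -1; T(2) = -3*(-13) + 2*(-1) = 37; iterating: T(2)=37, T(3)=-137, T(4)=485, T(5)=-1729, T(6)=6157, T(7)=-21929, T(8)=78101, T(9)=-278161, T(10)=990685, T(11)=-3528377, T(12)=12566501; answer 12566501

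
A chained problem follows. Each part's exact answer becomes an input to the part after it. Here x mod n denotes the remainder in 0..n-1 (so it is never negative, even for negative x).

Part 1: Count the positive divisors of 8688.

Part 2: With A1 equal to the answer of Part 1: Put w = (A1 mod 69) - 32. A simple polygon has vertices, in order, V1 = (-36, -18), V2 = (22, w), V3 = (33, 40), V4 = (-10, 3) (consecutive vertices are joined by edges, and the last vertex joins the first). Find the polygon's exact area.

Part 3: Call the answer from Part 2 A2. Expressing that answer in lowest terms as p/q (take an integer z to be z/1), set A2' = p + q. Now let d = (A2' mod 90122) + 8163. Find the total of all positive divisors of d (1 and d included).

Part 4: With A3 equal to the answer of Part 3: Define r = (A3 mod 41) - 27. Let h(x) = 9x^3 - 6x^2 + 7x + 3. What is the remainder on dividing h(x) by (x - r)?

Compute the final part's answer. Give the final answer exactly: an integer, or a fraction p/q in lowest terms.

Part 1: 8688 = 2^4 * 3 * 181; number of divisors = (4+1) * (1+1) * (1+1) = 20; answer 20
Part 2: A1 = 20; w = -12; cross terms: (-36*-12 - 22*-18)=828, (22*40 - 33*-12)=1276, (33*3 - -10*40)=499, (-10*-18 - -36*3)=288; twice the area = |2891| = 2891; area = 2891/2; answer 2891/2
Part 3: A2 = 2891/2; threaded value p + q = 2893; d = 11056; 11056 = 2^4 * 691; sigma = (1 + 2 + 4 + 8 + 16) * (1 + 691) = 31 * 692 = 21452; answer 21452
Part 4: A3 = 21452; r = -18; remainder = value at the root: 9*(-18)^3 - 6*(-18)^2 + 7*(-18)^1 + 3 = (-52488) + (-1944) + (-126) + (3) = -54555; answer -54555

-54555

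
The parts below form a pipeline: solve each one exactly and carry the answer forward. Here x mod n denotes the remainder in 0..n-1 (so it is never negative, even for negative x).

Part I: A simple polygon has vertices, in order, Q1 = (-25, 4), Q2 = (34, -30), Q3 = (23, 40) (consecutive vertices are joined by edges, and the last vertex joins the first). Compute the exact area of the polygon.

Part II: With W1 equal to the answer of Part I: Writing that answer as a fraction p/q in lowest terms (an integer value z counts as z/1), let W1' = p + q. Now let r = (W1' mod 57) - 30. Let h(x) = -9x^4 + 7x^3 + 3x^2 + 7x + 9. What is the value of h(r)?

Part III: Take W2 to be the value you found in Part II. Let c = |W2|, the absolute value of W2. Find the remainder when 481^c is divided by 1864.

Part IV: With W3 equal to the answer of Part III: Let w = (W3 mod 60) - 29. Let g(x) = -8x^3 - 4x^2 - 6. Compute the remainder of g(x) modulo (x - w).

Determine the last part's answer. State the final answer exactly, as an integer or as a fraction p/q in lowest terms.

31738

Part I: cross terms: (-25*-30 - 34*4)=614, (34*40 - 23*-30)=2050, (23*4 - -25*40)=1092; twice the area = |3756| = 3756; area = 1878; answer 1878
Part II: W1 = 1878; threaded value p + q = 1879; r = 25; -9*(25)^4 + 7*(25)^3 + 3*(25)^2 + 7*(25)^1 + 9 = (-3515625) + (109375) + (1875) + (175) + (9) = -3404191; answer -3404191
Part III: W2 = -3404191; c = 3404191; squarings mod 1864: 481^1=481, 481^2=225, 481^4=297, 481^8=601, 481^16=1449, 481^32=737, 481^64=745, 481^128=1417, 481^256=361, 481^512=1705, 481^1024=1049, 481^2048=641, 481^4096=801, 481^8192=385, 481^16384=969, 481^32768=1369, 481^65536=841, 481^131072=825, 481^262144=265, 481^524288=1257, 481^1048576=1241, 481^2097152=417; 481^3404191 = 481^1 * 481^2 * 481^4 * 481^8 * 481^16 * 481^128 * 481^256 * 481^4096 * 481^8192 * 481^16384 * 481^32768 * 481^65536 * 481^131072 * 481^1048576 * 481^2097152 = 433 (mod 1864); answer 433
Part IV: W3 = 433; w = -16; remainder = value at the root: -8*(-16)^3 - 4*(-16)^2 - 6 = (32768) + (-1024) + (-6) = 31738; answer 31738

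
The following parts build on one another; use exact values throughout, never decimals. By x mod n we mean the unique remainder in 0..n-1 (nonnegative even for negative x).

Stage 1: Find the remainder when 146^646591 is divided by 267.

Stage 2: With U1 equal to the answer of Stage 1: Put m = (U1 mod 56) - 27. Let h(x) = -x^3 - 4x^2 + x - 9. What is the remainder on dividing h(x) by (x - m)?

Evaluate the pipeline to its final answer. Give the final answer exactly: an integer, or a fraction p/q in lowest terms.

-4269

Stage 1: squarings mod 267: 146^1=146, 146^2=223, 146^4=67, 146^8=217, 146^16=97, 146^32=64, 146^64=91, 146^128=4, 146^256=16, 146^512=256, 146^1024=121, 146^2048=223, 146^4096=67, 146^8192=217, 146^16384=97, 146^32768=64, 146^65536=91, 146^131072=4, 146^262144=16, 146^524288=256; 146^646591 = 146^1 * 146^2 * 146^4 * 146^8 * 146^16 * 146^32 * 146^128 * 146^256 * 146^1024 * 146^2048 * 146^4096 * 146^16384 * 146^32768 * 146^65536 * 146^524288 = 266 (mod 267); answer 266
Stage 2: U1 = 266; m = 15; remainder = value at the root: -1*(15)^3 - 4*(15)^2 + 1*(15)^1 - 9 = (-3375) + (-900) + (15) + (-9) = -4269; answer -4269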